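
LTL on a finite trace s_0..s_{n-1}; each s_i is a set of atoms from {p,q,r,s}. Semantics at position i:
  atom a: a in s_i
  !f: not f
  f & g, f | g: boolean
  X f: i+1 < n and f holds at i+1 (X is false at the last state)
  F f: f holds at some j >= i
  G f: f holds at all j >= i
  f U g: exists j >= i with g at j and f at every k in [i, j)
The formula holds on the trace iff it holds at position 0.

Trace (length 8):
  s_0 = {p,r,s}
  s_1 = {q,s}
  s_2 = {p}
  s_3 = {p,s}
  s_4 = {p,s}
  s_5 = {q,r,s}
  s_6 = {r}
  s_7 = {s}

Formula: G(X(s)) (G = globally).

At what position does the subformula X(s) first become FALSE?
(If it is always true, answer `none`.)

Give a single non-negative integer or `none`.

Answer: 1

Derivation:
s_0={p,r,s}: X(s)=True s=True
s_1={q,s}: X(s)=False s=True
s_2={p}: X(s)=True s=False
s_3={p,s}: X(s)=True s=True
s_4={p,s}: X(s)=True s=True
s_5={q,r,s}: X(s)=False s=True
s_6={r}: X(s)=True s=False
s_7={s}: X(s)=False s=True
G(X(s)) holds globally = False
First violation at position 1.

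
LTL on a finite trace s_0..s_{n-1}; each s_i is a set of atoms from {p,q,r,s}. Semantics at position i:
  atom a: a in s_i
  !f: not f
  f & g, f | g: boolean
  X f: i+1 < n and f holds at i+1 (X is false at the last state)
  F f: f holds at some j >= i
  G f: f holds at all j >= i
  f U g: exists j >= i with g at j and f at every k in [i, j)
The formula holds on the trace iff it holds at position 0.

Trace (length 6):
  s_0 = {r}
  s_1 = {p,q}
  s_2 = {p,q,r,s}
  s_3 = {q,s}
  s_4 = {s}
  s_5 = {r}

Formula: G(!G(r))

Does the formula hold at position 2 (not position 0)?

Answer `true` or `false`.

s_0={r}: G(!G(r))=False !G(r)=True G(r)=False r=True
s_1={p,q}: G(!G(r))=False !G(r)=True G(r)=False r=False
s_2={p,q,r,s}: G(!G(r))=False !G(r)=True G(r)=False r=True
s_3={q,s}: G(!G(r))=False !G(r)=True G(r)=False r=False
s_4={s}: G(!G(r))=False !G(r)=True G(r)=False r=False
s_5={r}: G(!G(r))=False !G(r)=False G(r)=True r=True
Evaluating at position 2: result = False

Answer: false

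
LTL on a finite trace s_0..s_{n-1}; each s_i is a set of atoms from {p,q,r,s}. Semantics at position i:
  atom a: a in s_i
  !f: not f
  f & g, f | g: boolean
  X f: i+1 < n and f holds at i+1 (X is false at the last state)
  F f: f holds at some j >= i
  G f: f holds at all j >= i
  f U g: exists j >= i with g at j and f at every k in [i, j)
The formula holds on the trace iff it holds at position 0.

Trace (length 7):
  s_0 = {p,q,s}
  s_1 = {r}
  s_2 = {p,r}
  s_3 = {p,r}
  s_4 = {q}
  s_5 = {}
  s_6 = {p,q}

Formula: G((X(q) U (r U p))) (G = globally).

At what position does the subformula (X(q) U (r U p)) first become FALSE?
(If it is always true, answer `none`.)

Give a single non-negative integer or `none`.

s_0={p,q,s}: (X(q) U (r U p))=True X(q)=False q=True (r U p)=True r=False p=True
s_1={r}: (X(q) U (r U p))=True X(q)=False q=False (r U p)=True r=True p=False
s_2={p,r}: (X(q) U (r U p))=True X(q)=False q=False (r U p)=True r=True p=True
s_3={p,r}: (X(q) U (r U p))=True X(q)=True q=False (r U p)=True r=True p=True
s_4={q}: (X(q) U (r U p))=False X(q)=False q=True (r U p)=False r=False p=False
s_5={}: (X(q) U (r U p))=True X(q)=True q=False (r U p)=False r=False p=False
s_6={p,q}: (X(q) U (r U p))=True X(q)=False q=True (r U p)=True r=False p=True
G((X(q) U (r U p))) holds globally = False
First violation at position 4.

Answer: 4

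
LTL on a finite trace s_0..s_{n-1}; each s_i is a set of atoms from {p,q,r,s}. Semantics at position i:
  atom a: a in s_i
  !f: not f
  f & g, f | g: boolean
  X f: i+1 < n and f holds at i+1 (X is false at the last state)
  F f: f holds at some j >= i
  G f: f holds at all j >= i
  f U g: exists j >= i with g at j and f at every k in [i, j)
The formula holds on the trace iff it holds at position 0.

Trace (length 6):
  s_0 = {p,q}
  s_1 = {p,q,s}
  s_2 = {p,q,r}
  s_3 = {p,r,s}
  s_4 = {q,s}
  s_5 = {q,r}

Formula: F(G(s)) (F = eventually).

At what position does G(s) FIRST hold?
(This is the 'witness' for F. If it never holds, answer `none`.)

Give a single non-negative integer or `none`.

s_0={p,q}: G(s)=False s=False
s_1={p,q,s}: G(s)=False s=True
s_2={p,q,r}: G(s)=False s=False
s_3={p,r,s}: G(s)=False s=True
s_4={q,s}: G(s)=False s=True
s_5={q,r}: G(s)=False s=False
F(G(s)) does not hold (no witness exists).

Answer: none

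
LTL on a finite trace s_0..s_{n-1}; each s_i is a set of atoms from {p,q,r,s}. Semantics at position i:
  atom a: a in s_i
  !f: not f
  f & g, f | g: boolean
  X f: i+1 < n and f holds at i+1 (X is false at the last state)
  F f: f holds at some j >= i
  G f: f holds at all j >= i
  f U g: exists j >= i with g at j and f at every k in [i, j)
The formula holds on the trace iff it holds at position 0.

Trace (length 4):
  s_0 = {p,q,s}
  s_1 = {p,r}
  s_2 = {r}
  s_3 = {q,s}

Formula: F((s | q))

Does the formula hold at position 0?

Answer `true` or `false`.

Answer: true

Derivation:
s_0={p,q,s}: F((s | q))=True (s | q)=True s=True q=True
s_1={p,r}: F((s | q))=True (s | q)=False s=False q=False
s_2={r}: F((s | q))=True (s | q)=False s=False q=False
s_3={q,s}: F((s | q))=True (s | q)=True s=True q=True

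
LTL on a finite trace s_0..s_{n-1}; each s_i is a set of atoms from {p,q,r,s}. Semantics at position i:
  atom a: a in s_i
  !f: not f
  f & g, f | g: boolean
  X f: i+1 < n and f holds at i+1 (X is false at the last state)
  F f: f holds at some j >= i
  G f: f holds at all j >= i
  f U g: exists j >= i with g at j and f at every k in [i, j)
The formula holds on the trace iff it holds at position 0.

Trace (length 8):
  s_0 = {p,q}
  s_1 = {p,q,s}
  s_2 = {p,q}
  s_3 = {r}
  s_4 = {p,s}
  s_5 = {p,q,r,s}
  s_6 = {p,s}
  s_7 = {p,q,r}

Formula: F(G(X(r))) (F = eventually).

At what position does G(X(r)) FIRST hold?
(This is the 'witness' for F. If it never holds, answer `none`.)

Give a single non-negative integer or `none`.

Answer: none

Derivation:
s_0={p,q}: G(X(r))=False X(r)=False r=False
s_1={p,q,s}: G(X(r))=False X(r)=False r=False
s_2={p,q}: G(X(r))=False X(r)=True r=False
s_3={r}: G(X(r))=False X(r)=False r=True
s_4={p,s}: G(X(r))=False X(r)=True r=False
s_5={p,q,r,s}: G(X(r))=False X(r)=False r=True
s_6={p,s}: G(X(r))=False X(r)=True r=False
s_7={p,q,r}: G(X(r))=False X(r)=False r=True
F(G(X(r))) does not hold (no witness exists).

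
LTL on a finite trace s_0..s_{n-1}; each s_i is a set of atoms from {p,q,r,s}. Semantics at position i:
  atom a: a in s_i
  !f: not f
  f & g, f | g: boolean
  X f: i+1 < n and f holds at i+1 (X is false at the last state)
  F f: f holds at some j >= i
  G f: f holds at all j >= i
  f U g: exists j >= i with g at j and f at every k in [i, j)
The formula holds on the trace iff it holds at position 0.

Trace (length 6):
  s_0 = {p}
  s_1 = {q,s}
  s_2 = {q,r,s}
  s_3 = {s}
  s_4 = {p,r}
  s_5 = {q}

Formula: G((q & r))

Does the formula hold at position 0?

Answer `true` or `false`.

s_0={p}: G((q & r))=False (q & r)=False q=False r=False
s_1={q,s}: G((q & r))=False (q & r)=False q=True r=False
s_2={q,r,s}: G((q & r))=False (q & r)=True q=True r=True
s_3={s}: G((q & r))=False (q & r)=False q=False r=False
s_4={p,r}: G((q & r))=False (q & r)=False q=False r=True
s_5={q}: G((q & r))=False (q & r)=False q=True r=False

Answer: false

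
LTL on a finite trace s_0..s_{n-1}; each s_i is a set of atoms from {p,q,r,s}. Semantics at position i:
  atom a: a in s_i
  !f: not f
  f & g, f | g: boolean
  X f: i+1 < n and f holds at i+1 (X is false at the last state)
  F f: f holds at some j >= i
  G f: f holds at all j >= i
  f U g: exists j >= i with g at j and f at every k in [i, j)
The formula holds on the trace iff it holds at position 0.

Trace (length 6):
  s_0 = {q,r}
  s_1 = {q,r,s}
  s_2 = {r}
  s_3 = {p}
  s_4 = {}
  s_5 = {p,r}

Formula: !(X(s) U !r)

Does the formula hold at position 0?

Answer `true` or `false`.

Answer: true

Derivation:
s_0={q,r}: !(X(s) U !r)=True (X(s) U !r)=False X(s)=True s=False !r=False r=True
s_1={q,r,s}: !(X(s) U !r)=True (X(s) U !r)=False X(s)=False s=True !r=False r=True
s_2={r}: !(X(s) U !r)=True (X(s) U !r)=False X(s)=False s=False !r=False r=True
s_3={p}: !(X(s) U !r)=False (X(s) U !r)=True X(s)=False s=False !r=True r=False
s_4={}: !(X(s) U !r)=False (X(s) U !r)=True X(s)=False s=False !r=True r=False
s_5={p,r}: !(X(s) U !r)=True (X(s) U !r)=False X(s)=False s=False !r=False r=True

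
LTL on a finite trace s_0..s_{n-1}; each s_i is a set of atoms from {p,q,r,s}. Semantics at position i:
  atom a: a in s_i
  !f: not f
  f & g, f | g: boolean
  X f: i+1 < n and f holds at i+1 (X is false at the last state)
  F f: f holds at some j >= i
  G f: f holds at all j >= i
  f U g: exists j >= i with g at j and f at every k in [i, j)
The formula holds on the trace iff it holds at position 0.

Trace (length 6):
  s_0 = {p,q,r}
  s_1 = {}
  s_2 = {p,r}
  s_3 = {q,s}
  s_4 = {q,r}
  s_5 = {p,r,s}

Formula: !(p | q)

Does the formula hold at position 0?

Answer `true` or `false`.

Answer: false

Derivation:
s_0={p,q,r}: !(p | q)=False (p | q)=True p=True q=True
s_1={}: !(p | q)=True (p | q)=False p=False q=False
s_2={p,r}: !(p | q)=False (p | q)=True p=True q=False
s_3={q,s}: !(p | q)=False (p | q)=True p=False q=True
s_4={q,r}: !(p | q)=False (p | q)=True p=False q=True
s_5={p,r,s}: !(p | q)=False (p | q)=True p=True q=False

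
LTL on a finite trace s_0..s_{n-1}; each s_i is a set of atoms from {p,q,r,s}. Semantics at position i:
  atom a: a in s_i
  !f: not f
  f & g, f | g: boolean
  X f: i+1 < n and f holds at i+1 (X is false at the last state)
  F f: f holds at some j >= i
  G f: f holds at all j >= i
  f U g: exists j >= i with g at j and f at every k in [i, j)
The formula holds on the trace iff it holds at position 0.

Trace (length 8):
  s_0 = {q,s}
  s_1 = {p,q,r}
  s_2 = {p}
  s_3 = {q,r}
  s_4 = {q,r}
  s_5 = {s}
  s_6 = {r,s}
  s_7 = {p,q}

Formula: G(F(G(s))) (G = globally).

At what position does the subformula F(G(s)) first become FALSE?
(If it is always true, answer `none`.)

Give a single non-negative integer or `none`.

Answer: 0

Derivation:
s_0={q,s}: F(G(s))=False G(s)=False s=True
s_1={p,q,r}: F(G(s))=False G(s)=False s=False
s_2={p}: F(G(s))=False G(s)=False s=False
s_3={q,r}: F(G(s))=False G(s)=False s=False
s_4={q,r}: F(G(s))=False G(s)=False s=False
s_5={s}: F(G(s))=False G(s)=False s=True
s_6={r,s}: F(G(s))=False G(s)=False s=True
s_7={p,q}: F(G(s))=False G(s)=False s=False
G(F(G(s))) holds globally = False
First violation at position 0.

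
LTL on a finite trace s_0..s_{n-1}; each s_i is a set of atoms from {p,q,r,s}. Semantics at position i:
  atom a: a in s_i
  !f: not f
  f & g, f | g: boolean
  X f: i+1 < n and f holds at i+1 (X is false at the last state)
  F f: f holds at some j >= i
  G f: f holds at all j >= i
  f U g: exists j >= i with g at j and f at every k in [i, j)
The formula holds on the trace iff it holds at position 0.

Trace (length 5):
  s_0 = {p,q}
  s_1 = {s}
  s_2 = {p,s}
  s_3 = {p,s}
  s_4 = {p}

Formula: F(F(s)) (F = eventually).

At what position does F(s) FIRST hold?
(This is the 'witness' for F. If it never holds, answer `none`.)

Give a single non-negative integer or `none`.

Answer: 0

Derivation:
s_0={p,q}: F(s)=True s=False
s_1={s}: F(s)=True s=True
s_2={p,s}: F(s)=True s=True
s_3={p,s}: F(s)=True s=True
s_4={p}: F(s)=False s=False
F(F(s)) holds; first witness at position 0.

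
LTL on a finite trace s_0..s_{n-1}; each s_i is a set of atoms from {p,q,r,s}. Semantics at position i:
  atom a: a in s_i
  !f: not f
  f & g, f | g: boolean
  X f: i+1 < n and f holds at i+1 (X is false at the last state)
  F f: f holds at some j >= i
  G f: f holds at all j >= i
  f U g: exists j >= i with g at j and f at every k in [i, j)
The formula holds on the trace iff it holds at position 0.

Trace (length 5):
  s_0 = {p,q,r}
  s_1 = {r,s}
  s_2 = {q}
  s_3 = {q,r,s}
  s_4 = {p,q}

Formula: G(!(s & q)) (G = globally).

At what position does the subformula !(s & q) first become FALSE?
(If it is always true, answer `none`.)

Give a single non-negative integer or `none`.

s_0={p,q,r}: !(s & q)=True (s & q)=False s=False q=True
s_1={r,s}: !(s & q)=True (s & q)=False s=True q=False
s_2={q}: !(s & q)=True (s & q)=False s=False q=True
s_3={q,r,s}: !(s & q)=False (s & q)=True s=True q=True
s_4={p,q}: !(s & q)=True (s & q)=False s=False q=True
G(!(s & q)) holds globally = False
First violation at position 3.

Answer: 3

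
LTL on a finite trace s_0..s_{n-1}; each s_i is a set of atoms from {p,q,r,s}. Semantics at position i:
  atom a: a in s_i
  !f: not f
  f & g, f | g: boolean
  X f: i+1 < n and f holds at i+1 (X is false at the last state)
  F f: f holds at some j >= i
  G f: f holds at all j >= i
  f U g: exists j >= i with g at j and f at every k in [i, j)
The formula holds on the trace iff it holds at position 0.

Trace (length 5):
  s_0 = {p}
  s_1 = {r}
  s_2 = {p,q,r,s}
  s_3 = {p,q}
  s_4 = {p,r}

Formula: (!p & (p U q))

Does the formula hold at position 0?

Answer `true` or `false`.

s_0={p}: (!p & (p U q))=False !p=False p=True (p U q)=False q=False
s_1={r}: (!p & (p U q))=False !p=True p=False (p U q)=False q=False
s_2={p,q,r,s}: (!p & (p U q))=False !p=False p=True (p U q)=True q=True
s_3={p,q}: (!p & (p U q))=False !p=False p=True (p U q)=True q=True
s_4={p,r}: (!p & (p U q))=False !p=False p=True (p U q)=False q=False

Answer: false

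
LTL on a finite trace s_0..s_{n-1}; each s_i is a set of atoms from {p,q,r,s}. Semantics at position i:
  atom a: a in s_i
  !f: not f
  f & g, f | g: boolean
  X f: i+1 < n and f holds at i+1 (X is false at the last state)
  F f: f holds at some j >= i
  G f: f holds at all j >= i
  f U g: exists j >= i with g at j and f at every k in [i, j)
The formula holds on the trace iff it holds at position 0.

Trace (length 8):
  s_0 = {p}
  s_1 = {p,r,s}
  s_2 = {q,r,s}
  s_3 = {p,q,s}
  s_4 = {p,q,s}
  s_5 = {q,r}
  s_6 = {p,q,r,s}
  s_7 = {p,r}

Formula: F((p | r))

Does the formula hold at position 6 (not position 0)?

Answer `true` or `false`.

Answer: true

Derivation:
s_0={p}: F((p | r))=True (p | r)=True p=True r=False
s_1={p,r,s}: F((p | r))=True (p | r)=True p=True r=True
s_2={q,r,s}: F((p | r))=True (p | r)=True p=False r=True
s_3={p,q,s}: F((p | r))=True (p | r)=True p=True r=False
s_4={p,q,s}: F((p | r))=True (p | r)=True p=True r=False
s_5={q,r}: F((p | r))=True (p | r)=True p=False r=True
s_6={p,q,r,s}: F((p | r))=True (p | r)=True p=True r=True
s_7={p,r}: F((p | r))=True (p | r)=True p=True r=True
Evaluating at position 6: result = True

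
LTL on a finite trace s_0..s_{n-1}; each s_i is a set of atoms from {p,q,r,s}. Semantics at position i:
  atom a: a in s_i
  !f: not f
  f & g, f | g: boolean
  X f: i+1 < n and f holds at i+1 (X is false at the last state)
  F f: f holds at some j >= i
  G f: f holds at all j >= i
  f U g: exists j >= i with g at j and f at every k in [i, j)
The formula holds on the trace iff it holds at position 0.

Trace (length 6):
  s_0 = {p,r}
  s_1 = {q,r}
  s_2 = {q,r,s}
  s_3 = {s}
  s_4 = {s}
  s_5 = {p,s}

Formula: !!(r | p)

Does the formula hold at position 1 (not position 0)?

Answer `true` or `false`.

Answer: true

Derivation:
s_0={p,r}: !!(r | p)=True !(r | p)=False (r | p)=True r=True p=True
s_1={q,r}: !!(r | p)=True !(r | p)=False (r | p)=True r=True p=False
s_2={q,r,s}: !!(r | p)=True !(r | p)=False (r | p)=True r=True p=False
s_3={s}: !!(r | p)=False !(r | p)=True (r | p)=False r=False p=False
s_4={s}: !!(r | p)=False !(r | p)=True (r | p)=False r=False p=False
s_5={p,s}: !!(r | p)=True !(r | p)=False (r | p)=True r=False p=True
Evaluating at position 1: result = True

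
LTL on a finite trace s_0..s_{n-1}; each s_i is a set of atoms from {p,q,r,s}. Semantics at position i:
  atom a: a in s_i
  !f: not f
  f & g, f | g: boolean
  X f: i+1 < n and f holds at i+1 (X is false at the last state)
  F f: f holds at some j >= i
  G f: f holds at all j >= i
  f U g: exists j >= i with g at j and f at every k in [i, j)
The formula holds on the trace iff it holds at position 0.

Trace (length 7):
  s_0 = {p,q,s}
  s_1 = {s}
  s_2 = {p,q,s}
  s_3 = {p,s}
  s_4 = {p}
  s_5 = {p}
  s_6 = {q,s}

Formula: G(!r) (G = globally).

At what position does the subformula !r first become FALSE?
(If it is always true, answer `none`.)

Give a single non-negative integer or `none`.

Answer: none

Derivation:
s_0={p,q,s}: !r=True r=False
s_1={s}: !r=True r=False
s_2={p,q,s}: !r=True r=False
s_3={p,s}: !r=True r=False
s_4={p}: !r=True r=False
s_5={p}: !r=True r=False
s_6={q,s}: !r=True r=False
G(!r) holds globally = True
No violation — formula holds at every position.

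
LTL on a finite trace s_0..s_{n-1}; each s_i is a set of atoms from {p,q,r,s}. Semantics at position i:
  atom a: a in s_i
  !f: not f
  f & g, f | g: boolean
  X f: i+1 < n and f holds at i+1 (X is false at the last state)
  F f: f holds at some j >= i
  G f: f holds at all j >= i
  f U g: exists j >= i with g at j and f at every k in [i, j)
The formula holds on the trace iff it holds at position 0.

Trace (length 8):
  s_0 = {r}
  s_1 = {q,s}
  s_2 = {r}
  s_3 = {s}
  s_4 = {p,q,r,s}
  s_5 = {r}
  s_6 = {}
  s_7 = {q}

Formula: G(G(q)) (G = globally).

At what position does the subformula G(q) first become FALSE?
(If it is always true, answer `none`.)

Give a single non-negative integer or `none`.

s_0={r}: G(q)=False q=False
s_1={q,s}: G(q)=False q=True
s_2={r}: G(q)=False q=False
s_3={s}: G(q)=False q=False
s_4={p,q,r,s}: G(q)=False q=True
s_5={r}: G(q)=False q=False
s_6={}: G(q)=False q=False
s_7={q}: G(q)=True q=True
G(G(q)) holds globally = False
First violation at position 0.

Answer: 0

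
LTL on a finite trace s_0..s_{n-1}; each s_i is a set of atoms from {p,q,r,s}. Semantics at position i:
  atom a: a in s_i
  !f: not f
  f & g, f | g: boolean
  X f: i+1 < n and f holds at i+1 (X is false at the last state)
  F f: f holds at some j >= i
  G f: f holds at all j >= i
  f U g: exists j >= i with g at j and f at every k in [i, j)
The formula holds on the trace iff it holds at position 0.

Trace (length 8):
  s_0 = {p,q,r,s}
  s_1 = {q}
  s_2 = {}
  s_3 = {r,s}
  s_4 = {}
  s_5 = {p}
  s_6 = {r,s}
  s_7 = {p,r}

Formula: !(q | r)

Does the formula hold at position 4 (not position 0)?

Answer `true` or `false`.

s_0={p,q,r,s}: !(q | r)=False (q | r)=True q=True r=True
s_1={q}: !(q | r)=False (q | r)=True q=True r=False
s_2={}: !(q | r)=True (q | r)=False q=False r=False
s_3={r,s}: !(q | r)=False (q | r)=True q=False r=True
s_4={}: !(q | r)=True (q | r)=False q=False r=False
s_5={p}: !(q | r)=True (q | r)=False q=False r=False
s_6={r,s}: !(q | r)=False (q | r)=True q=False r=True
s_7={p,r}: !(q | r)=False (q | r)=True q=False r=True
Evaluating at position 4: result = True

Answer: true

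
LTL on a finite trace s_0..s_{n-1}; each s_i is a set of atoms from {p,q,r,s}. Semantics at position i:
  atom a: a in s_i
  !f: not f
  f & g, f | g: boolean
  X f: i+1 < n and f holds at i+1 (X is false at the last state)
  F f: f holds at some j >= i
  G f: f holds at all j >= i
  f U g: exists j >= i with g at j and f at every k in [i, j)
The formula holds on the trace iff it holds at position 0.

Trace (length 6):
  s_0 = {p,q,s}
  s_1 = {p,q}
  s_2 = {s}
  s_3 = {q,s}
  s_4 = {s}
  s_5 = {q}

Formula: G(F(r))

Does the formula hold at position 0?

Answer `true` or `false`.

Answer: false

Derivation:
s_0={p,q,s}: G(F(r))=False F(r)=False r=False
s_1={p,q}: G(F(r))=False F(r)=False r=False
s_2={s}: G(F(r))=False F(r)=False r=False
s_3={q,s}: G(F(r))=False F(r)=False r=False
s_4={s}: G(F(r))=False F(r)=False r=False
s_5={q}: G(F(r))=False F(r)=False r=False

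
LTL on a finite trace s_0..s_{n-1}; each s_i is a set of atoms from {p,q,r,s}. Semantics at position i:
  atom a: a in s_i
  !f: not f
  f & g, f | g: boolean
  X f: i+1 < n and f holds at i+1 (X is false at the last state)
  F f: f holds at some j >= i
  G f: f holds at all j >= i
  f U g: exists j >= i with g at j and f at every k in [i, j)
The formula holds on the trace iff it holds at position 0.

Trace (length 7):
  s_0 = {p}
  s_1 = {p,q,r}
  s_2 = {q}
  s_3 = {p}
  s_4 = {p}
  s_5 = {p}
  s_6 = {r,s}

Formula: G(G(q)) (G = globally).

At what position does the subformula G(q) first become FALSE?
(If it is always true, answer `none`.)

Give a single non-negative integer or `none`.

s_0={p}: G(q)=False q=False
s_1={p,q,r}: G(q)=False q=True
s_2={q}: G(q)=False q=True
s_3={p}: G(q)=False q=False
s_4={p}: G(q)=False q=False
s_5={p}: G(q)=False q=False
s_6={r,s}: G(q)=False q=False
G(G(q)) holds globally = False
First violation at position 0.

Answer: 0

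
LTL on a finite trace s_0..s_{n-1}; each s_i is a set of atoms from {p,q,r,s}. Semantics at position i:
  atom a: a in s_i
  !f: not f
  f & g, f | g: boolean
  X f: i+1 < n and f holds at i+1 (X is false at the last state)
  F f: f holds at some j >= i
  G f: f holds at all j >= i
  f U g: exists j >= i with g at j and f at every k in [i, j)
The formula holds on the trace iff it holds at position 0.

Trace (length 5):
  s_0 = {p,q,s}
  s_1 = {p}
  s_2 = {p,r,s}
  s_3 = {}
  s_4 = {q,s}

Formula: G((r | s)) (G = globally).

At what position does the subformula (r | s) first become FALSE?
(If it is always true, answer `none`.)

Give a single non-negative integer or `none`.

s_0={p,q,s}: (r | s)=True r=False s=True
s_1={p}: (r | s)=False r=False s=False
s_2={p,r,s}: (r | s)=True r=True s=True
s_3={}: (r | s)=False r=False s=False
s_4={q,s}: (r | s)=True r=False s=True
G((r | s)) holds globally = False
First violation at position 1.

Answer: 1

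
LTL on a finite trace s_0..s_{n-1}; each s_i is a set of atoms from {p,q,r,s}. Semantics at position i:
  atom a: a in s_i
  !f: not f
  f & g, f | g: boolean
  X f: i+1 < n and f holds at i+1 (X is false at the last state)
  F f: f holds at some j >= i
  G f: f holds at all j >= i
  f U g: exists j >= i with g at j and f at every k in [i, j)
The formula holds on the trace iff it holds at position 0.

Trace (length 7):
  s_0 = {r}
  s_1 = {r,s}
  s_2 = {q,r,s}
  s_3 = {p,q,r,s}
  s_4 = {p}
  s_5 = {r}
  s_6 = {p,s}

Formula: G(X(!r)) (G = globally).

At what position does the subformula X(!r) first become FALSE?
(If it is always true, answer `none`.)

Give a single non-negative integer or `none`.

Answer: 0

Derivation:
s_0={r}: X(!r)=False !r=False r=True
s_1={r,s}: X(!r)=False !r=False r=True
s_2={q,r,s}: X(!r)=False !r=False r=True
s_3={p,q,r,s}: X(!r)=True !r=False r=True
s_4={p}: X(!r)=False !r=True r=False
s_5={r}: X(!r)=True !r=False r=True
s_6={p,s}: X(!r)=False !r=True r=False
G(X(!r)) holds globally = False
First violation at position 0.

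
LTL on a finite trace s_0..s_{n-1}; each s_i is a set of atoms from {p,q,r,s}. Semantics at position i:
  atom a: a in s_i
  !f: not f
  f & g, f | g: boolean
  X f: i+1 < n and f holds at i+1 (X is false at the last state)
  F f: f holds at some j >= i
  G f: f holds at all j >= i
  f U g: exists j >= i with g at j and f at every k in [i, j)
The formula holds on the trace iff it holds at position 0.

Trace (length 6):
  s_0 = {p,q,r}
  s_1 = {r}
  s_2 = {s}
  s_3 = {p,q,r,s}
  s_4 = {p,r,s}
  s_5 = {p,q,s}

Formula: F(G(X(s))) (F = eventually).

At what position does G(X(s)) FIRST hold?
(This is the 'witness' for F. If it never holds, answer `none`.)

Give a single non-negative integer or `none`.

Answer: none

Derivation:
s_0={p,q,r}: G(X(s))=False X(s)=False s=False
s_1={r}: G(X(s))=False X(s)=True s=False
s_2={s}: G(X(s))=False X(s)=True s=True
s_3={p,q,r,s}: G(X(s))=False X(s)=True s=True
s_4={p,r,s}: G(X(s))=False X(s)=True s=True
s_5={p,q,s}: G(X(s))=False X(s)=False s=True
F(G(X(s))) does not hold (no witness exists).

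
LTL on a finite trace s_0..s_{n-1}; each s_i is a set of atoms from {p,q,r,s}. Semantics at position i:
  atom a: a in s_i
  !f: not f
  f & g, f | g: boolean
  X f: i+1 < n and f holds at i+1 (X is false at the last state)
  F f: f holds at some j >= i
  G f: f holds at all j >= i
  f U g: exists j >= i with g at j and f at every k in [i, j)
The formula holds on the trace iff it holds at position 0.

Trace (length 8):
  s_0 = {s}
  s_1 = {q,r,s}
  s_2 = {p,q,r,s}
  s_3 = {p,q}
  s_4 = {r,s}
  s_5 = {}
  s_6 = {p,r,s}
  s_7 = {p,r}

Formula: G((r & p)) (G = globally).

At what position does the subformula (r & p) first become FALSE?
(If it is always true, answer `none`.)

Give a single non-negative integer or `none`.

Answer: 0

Derivation:
s_0={s}: (r & p)=False r=False p=False
s_1={q,r,s}: (r & p)=False r=True p=False
s_2={p,q,r,s}: (r & p)=True r=True p=True
s_3={p,q}: (r & p)=False r=False p=True
s_4={r,s}: (r & p)=False r=True p=False
s_5={}: (r & p)=False r=False p=False
s_6={p,r,s}: (r & p)=True r=True p=True
s_7={p,r}: (r & p)=True r=True p=True
G((r & p)) holds globally = False
First violation at position 0.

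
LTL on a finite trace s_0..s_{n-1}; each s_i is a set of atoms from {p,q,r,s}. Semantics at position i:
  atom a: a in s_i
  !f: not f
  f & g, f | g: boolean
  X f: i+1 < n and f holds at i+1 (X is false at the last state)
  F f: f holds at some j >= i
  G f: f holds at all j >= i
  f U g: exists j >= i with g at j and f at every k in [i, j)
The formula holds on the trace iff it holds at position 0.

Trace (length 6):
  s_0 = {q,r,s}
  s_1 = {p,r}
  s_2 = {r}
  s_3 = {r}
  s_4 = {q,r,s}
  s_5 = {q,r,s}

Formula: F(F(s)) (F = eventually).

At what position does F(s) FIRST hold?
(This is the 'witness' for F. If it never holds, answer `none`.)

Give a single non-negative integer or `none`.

Answer: 0

Derivation:
s_0={q,r,s}: F(s)=True s=True
s_1={p,r}: F(s)=True s=False
s_2={r}: F(s)=True s=False
s_3={r}: F(s)=True s=False
s_4={q,r,s}: F(s)=True s=True
s_5={q,r,s}: F(s)=True s=True
F(F(s)) holds; first witness at position 0.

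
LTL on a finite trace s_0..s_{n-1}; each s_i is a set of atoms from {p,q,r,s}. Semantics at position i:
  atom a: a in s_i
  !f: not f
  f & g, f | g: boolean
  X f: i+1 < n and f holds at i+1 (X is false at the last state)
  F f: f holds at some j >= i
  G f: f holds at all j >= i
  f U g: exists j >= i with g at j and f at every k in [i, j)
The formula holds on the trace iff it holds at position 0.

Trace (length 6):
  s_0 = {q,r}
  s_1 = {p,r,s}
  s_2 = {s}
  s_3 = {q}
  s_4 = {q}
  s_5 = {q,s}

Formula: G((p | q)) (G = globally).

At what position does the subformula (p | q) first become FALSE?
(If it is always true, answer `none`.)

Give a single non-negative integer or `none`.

s_0={q,r}: (p | q)=True p=False q=True
s_1={p,r,s}: (p | q)=True p=True q=False
s_2={s}: (p | q)=False p=False q=False
s_3={q}: (p | q)=True p=False q=True
s_4={q}: (p | q)=True p=False q=True
s_5={q,s}: (p | q)=True p=False q=True
G((p | q)) holds globally = False
First violation at position 2.

Answer: 2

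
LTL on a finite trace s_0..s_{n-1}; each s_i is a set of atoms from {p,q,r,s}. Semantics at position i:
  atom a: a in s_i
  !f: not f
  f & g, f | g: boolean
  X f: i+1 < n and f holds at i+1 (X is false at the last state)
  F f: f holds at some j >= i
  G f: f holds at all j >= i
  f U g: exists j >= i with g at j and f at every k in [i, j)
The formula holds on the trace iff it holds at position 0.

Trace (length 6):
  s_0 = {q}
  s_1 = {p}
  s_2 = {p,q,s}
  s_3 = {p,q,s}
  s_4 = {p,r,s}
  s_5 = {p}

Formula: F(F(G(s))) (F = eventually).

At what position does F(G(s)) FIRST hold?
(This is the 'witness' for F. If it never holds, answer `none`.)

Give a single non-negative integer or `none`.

Answer: none

Derivation:
s_0={q}: F(G(s))=False G(s)=False s=False
s_1={p}: F(G(s))=False G(s)=False s=False
s_2={p,q,s}: F(G(s))=False G(s)=False s=True
s_3={p,q,s}: F(G(s))=False G(s)=False s=True
s_4={p,r,s}: F(G(s))=False G(s)=False s=True
s_5={p}: F(G(s))=False G(s)=False s=False
F(F(G(s))) does not hold (no witness exists).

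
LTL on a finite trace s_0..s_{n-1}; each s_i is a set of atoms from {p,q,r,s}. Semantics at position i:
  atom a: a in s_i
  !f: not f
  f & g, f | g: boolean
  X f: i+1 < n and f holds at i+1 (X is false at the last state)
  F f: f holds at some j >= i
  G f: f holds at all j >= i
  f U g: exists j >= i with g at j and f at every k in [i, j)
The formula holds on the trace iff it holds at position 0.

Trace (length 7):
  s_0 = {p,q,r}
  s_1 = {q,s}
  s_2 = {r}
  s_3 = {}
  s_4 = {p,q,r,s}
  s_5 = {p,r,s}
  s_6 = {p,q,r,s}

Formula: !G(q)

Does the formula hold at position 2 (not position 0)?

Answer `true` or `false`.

s_0={p,q,r}: !G(q)=True G(q)=False q=True
s_1={q,s}: !G(q)=True G(q)=False q=True
s_2={r}: !G(q)=True G(q)=False q=False
s_3={}: !G(q)=True G(q)=False q=False
s_4={p,q,r,s}: !G(q)=True G(q)=False q=True
s_5={p,r,s}: !G(q)=True G(q)=False q=False
s_6={p,q,r,s}: !G(q)=False G(q)=True q=True
Evaluating at position 2: result = True

Answer: true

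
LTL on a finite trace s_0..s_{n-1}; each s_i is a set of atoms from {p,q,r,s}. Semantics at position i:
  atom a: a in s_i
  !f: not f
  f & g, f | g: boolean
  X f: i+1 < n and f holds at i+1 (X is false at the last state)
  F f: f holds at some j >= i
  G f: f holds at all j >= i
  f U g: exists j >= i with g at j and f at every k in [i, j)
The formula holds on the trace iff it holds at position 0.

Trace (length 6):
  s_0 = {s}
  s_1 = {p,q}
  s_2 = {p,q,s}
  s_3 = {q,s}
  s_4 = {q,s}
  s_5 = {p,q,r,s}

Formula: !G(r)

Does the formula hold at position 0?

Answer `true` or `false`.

s_0={s}: !G(r)=True G(r)=False r=False
s_1={p,q}: !G(r)=True G(r)=False r=False
s_2={p,q,s}: !G(r)=True G(r)=False r=False
s_3={q,s}: !G(r)=True G(r)=False r=False
s_4={q,s}: !G(r)=True G(r)=False r=False
s_5={p,q,r,s}: !G(r)=False G(r)=True r=True

Answer: true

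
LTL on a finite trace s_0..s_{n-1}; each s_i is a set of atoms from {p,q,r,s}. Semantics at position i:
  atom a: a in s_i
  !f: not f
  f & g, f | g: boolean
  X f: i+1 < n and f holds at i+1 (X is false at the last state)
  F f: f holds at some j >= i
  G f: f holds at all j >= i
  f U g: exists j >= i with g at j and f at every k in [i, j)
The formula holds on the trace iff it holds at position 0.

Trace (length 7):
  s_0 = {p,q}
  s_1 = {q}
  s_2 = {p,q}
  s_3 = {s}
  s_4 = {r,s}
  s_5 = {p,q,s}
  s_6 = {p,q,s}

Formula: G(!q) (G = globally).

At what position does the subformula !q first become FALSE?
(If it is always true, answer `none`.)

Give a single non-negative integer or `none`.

s_0={p,q}: !q=False q=True
s_1={q}: !q=False q=True
s_2={p,q}: !q=False q=True
s_3={s}: !q=True q=False
s_4={r,s}: !q=True q=False
s_5={p,q,s}: !q=False q=True
s_6={p,q,s}: !q=False q=True
G(!q) holds globally = False
First violation at position 0.

Answer: 0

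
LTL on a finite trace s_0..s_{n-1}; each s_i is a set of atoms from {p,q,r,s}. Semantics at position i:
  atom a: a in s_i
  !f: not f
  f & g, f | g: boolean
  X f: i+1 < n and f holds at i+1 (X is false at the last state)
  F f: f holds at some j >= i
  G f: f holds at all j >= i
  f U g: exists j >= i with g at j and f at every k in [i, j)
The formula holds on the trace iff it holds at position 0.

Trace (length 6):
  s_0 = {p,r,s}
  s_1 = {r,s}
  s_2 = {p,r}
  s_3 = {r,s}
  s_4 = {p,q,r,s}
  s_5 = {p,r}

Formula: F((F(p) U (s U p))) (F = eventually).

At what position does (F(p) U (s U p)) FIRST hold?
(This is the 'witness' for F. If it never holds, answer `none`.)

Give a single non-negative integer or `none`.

Answer: 0

Derivation:
s_0={p,r,s}: (F(p) U (s U p))=True F(p)=True p=True (s U p)=True s=True
s_1={r,s}: (F(p) U (s U p))=True F(p)=True p=False (s U p)=True s=True
s_2={p,r}: (F(p) U (s U p))=True F(p)=True p=True (s U p)=True s=False
s_3={r,s}: (F(p) U (s U p))=True F(p)=True p=False (s U p)=True s=True
s_4={p,q,r,s}: (F(p) U (s U p))=True F(p)=True p=True (s U p)=True s=True
s_5={p,r}: (F(p) U (s U p))=True F(p)=True p=True (s U p)=True s=False
F((F(p) U (s U p))) holds; first witness at position 0.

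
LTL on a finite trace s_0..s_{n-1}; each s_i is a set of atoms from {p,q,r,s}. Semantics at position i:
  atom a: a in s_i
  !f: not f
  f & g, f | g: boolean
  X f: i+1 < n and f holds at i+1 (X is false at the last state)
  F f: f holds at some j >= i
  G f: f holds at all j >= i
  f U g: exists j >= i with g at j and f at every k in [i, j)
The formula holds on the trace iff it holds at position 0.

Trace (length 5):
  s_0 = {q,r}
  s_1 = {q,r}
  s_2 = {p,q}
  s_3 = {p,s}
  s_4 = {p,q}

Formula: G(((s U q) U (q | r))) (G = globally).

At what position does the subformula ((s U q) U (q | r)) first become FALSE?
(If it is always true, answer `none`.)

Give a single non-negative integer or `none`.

s_0={q,r}: ((s U q) U (q | r))=True (s U q)=True s=False q=True (q | r)=True r=True
s_1={q,r}: ((s U q) U (q | r))=True (s U q)=True s=False q=True (q | r)=True r=True
s_2={p,q}: ((s U q) U (q | r))=True (s U q)=True s=False q=True (q | r)=True r=False
s_3={p,s}: ((s U q) U (q | r))=True (s U q)=True s=True q=False (q | r)=False r=False
s_4={p,q}: ((s U q) U (q | r))=True (s U q)=True s=False q=True (q | r)=True r=False
G(((s U q) U (q | r))) holds globally = True
No violation — formula holds at every position.

Answer: none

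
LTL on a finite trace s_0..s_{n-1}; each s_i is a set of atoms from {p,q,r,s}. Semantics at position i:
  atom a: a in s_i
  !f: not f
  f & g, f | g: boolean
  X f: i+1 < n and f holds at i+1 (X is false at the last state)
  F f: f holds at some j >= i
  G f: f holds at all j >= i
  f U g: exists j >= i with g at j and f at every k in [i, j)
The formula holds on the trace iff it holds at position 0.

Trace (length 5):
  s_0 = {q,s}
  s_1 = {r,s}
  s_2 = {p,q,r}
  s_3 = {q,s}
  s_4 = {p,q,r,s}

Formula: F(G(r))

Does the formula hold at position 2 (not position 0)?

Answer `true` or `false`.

Answer: true

Derivation:
s_0={q,s}: F(G(r))=True G(r)=False r=False
s_1={r,s}: F(G(r))=True G(r)=False r=True
s_2={p,q,r}: F(G(r))=True G(r)=False r=True
s_3={q,s}: F(G(r))=True G(r)=False r=False
s_4={p,q,r,s}: F(G(r))=True G(r)=True r=True
Evaluating at position 2: result = True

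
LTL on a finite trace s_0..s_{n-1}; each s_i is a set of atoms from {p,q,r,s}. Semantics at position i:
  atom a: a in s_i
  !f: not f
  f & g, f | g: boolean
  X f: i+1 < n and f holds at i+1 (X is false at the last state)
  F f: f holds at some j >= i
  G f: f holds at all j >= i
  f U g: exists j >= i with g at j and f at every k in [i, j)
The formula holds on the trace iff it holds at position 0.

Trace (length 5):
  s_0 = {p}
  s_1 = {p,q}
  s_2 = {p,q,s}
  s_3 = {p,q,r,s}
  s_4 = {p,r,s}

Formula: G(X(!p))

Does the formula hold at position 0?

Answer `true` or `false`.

s_0={p}: G(X(!p))=False X(!p)=False !p=False p=True
s_1={p,q}: G(X(!p))=False X(!p)=False !p=False p=True
s_2={p,q,s}: G(X(!p))=False X(!p)=False !p=False p=True
s_3={p,q,r,s}: G(X(!p))=False X(!p)=False !p=False p=True
s_4={p,r,s}: G(X(!p))=False X(!p)=False !p=False p=True

Answer: false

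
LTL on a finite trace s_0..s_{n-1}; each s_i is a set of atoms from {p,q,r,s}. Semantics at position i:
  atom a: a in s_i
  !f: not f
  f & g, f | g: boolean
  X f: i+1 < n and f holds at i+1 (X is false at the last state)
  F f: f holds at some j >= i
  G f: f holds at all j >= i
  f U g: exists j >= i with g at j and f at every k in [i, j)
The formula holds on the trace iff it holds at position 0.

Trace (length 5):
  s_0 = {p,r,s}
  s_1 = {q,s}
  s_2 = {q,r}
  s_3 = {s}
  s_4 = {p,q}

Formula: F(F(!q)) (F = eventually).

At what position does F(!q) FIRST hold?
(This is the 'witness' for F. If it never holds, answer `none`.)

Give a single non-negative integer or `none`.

s_0={p,r,s}: F(!q)=True !q=True q=False
s_1={q,s}: F(!q)=True !q=False q=True
s_2={q,r}: F(!q)=True !q=False q=True
s_3={s}: F(!q)=True !q=True q=False
s_4={p,q}: F(!q)=False !q=False q=True
F(F(!q)) holds; first witness at position 0.

Answer: 0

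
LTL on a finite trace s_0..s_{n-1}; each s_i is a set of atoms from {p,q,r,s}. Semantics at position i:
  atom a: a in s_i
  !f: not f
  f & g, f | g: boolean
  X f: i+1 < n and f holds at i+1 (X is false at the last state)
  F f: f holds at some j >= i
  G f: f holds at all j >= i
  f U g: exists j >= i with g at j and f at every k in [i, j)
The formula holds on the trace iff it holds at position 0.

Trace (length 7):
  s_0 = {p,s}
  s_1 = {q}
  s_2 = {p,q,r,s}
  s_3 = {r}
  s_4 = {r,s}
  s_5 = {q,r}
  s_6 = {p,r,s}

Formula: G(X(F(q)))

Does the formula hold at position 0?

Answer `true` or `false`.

Answer: false

Derivation:
s_0={p,s}: G(X(F(q)))=False X(F(q))=True F(q)=True q=False
s_1={q}: G(X(F(q)))=False X(F(q))=True F(q)=True q=True
s_2={p,q,r,s}: G(X(F(q)))=False X(F(q))=True F(q)=True q=True
s_3={r}: G(X(F(q)))=False X(F(q))=True F(q)=True q=False
s_4={r,s}: G(X(F(q)))=False X(F(q))=True F(q)=True q=False
s_5={q,r}: G(X(F(q)))=False X(F(q))=False F(q)=True q=True
s_6={p,r,s}: G(X(F(q)))=False X(F(q))=False F(q)=False q=False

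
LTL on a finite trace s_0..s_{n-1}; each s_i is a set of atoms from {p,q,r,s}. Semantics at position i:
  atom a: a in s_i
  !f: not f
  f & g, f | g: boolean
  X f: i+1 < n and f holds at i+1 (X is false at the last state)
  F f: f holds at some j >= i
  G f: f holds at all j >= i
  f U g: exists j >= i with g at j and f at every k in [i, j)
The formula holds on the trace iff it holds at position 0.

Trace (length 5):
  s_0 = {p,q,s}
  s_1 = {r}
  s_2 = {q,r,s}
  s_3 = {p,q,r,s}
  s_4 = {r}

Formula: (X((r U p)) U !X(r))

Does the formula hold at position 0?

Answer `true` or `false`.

s_0={p,q,s}: (X((r U p)) U !X(r))=False X((r U p))=True (r U p)=True r=False p=True !X(r)=False X(r)=True
s_1={r}: (X((r U p)) U !X(r))=False X((r U p))=True (r U p)=True r=True p=False !X(r)=False X(r)=True
s_2={q,r,s}: (X((r U p)) U !X(r))=False X((r U p))=True (r U p)=True r=True p=False !X(r)=False X(r)=True
s_3={p,q,r,s}: (X((r U p)) U !X(r))=False X((r U p))=False (r U p)=True r=True p=True !X(r)=False X(r)=True
s_4={r}: (X((r U p)) U !X(r))=True X((r U p))=False (r U p)=False r=True p=False !X(r)=True X(r)=False

Answer: false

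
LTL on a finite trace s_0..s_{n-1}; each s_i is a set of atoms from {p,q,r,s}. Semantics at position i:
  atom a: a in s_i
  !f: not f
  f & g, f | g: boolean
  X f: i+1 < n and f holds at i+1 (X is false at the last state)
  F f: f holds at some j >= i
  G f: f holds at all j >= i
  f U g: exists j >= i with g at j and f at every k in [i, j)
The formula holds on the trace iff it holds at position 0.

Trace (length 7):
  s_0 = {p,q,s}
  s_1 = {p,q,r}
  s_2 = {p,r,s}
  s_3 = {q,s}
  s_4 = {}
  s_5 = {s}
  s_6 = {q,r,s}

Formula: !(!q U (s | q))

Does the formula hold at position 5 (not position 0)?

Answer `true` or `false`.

Answer: false

Derivation:
s_0={p,q,s}: !(!q U (s | q))=False (!q U (s | q))=True !q=False q=True (s | q)=True s=True
s_1={p,q,r}: !(!q U (s | q))=False (!q U (s | q))=True !q=False q=True (s | q)=True s=False
s_2={p,r,s}: !(!q U (s | q))=False (!q U (s | q))=True !q=True q=False (s | q)=True s=True
s_3={q,s}: !(!q U (s | q))=False (!q U (s | q))=True !q=False q=True (s | q)=True s=True
s_4={}: !(!q U (s | q))=False (!q U (s | q))=True !q=True q=False (s | q)=False s=False
s_5={s}: !(!q U (s | q))=False (!q U (s | q))=True !q=True q=False (s | q)=True s=True
s_6={q,r,s}: !(!q U (s | q))=False (!q U (s | q))=True !q=False q=True (s | q)=True s=True
Evaluating at position 5: result = False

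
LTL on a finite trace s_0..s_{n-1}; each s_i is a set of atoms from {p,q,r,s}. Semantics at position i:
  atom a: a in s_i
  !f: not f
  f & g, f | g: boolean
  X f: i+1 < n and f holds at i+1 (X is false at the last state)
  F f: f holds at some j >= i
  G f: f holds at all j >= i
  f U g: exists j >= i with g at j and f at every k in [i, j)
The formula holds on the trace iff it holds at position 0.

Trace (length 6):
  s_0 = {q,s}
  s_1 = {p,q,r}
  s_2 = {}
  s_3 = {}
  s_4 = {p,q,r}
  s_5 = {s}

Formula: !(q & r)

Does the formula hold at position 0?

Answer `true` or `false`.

Answer: true

Derivation:
s_0={q,s}: !(q & r)=True (q & r)=False q=True r=False
s_1={p,q,r}: !(q & r)=False (q & r)=True q=True r=True
s_2={}: !(q & r)=True (q & r)=False q=False r=False
s_3={}: !(q & r)=True (q & r)=False q=False r=False
s_4={p,q,r}: !(q & r)=False (q & r)=True q=True r=True
s_5={s}: !(q & r)=True (q & r)=False q=False r=False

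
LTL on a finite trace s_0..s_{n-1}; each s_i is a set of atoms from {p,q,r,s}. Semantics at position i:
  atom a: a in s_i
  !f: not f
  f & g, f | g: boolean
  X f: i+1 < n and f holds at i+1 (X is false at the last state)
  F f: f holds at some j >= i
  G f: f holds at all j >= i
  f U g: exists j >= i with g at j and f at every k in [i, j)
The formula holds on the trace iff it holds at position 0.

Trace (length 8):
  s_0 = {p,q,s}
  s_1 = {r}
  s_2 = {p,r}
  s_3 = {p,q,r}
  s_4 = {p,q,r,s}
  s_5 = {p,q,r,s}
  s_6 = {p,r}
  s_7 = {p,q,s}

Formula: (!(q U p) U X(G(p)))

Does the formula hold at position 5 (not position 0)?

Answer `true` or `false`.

Answer: true

Derivation:
s_0={p,q,s}: (!(q U p) U X(G(p)))=False !(q U p)=False (q U p)=True q=True p=True X(G(p))=False G(p)=False
s_1={r}: (!(q U p) U X(G(p)))=True !(q U p)=True (q U p)=False q=False p=False X(G(p))=True G(p)=False
s_2={p,r}: (!(q U p) U X(G(p)))=True !(q U p)=False (q U p)=True q=False p=True X(G(p))=True G(p)=True
s_3={p,q,r}: (!(q U p) U X(G(p)))=True !(q U p)=False (q U p)=True q=True p=True X(G(p))=True G(p)=True
s_4={p,q,r,s}: (!(q U p) U X(G(p)))=True !(q U p)=False (q U p)=True q=True p=True X(G(p))=True G(p)=True
s_5={p,q,r,s}: (!(q U p) U X(G(p)))=True !(q U p)=False (q U p)=True q=True p=True X(G(p))=True G(p)=True
s_6={p,r}: (!(q U p) U X(G(p)))=True !(q U p)=False (q U p)=True q=False p=True X(G(p))=True G(p)=True
s_7={p,q,s}: (!(q U p) U X(G(p)))=False !(q U p)=False (q U p)=True q=True p=True X(G(p))=False G(p)=True
Evaluating at position 5: result = True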